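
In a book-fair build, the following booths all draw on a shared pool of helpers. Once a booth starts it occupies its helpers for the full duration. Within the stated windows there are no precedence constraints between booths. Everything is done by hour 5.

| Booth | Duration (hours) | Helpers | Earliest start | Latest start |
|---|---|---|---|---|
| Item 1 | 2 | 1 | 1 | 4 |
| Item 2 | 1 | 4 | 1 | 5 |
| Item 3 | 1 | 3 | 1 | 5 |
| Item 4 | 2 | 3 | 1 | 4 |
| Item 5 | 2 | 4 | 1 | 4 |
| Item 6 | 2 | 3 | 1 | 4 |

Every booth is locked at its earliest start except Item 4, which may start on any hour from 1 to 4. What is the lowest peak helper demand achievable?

15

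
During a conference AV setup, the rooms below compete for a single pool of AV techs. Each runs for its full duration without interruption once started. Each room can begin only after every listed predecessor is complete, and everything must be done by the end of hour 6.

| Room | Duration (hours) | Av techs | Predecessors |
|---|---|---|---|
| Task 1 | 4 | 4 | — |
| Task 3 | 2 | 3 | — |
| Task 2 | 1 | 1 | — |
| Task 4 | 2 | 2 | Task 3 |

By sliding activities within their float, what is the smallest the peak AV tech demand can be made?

6

Early-start (Task 1@1, Task 3@1, Task 2@1, Task 4@3) gives peak 8: h1:8  h2:7  h3:6  h4:6  h5:0  h6:0.
Shift Task 1→3.
Schedule Task 1@3, Task 3@1, Task 2@1, Task 4@3: h1:4  h2:3  h3:6  h4:6  h5:4  h6:4 — peak 6.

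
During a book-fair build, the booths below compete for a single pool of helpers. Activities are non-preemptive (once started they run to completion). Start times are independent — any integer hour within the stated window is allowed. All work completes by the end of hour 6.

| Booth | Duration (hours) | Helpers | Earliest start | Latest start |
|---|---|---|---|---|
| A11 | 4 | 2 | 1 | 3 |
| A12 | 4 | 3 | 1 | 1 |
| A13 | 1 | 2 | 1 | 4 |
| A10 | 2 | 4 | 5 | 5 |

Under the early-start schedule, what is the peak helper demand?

Early-start schedule: A11@1, A12@1, A13@1, A10@5.
Load per hour: hour 1: 7, hour 2: 5, hour 3: 5, hour 4: 5, hour 5: 4, hour 6: 4.
Peak is 7.

7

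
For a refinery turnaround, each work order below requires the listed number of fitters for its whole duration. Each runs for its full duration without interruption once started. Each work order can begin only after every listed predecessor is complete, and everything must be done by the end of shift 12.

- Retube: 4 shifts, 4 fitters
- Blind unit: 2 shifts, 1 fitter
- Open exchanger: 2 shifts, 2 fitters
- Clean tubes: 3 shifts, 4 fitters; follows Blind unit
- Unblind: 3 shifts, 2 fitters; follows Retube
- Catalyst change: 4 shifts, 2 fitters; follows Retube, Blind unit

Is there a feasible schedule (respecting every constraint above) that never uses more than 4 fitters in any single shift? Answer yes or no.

no

The minimum achievable peak is 5; 4 < 5, so no feasible schedule stays within the cap.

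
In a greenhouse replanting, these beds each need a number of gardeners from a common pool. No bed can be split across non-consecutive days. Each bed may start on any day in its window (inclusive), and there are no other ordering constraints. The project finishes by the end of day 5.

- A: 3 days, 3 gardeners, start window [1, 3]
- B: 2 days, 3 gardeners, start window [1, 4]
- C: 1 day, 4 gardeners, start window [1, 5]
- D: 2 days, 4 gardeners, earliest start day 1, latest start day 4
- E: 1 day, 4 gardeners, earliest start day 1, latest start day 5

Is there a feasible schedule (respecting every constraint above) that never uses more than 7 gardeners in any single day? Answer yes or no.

yes

Schedule A@1, B@3, C@1, D@4, E@2: d1:7  d2:7  d3:6  d4:7  d5:4 — peak 7 ≤ 7.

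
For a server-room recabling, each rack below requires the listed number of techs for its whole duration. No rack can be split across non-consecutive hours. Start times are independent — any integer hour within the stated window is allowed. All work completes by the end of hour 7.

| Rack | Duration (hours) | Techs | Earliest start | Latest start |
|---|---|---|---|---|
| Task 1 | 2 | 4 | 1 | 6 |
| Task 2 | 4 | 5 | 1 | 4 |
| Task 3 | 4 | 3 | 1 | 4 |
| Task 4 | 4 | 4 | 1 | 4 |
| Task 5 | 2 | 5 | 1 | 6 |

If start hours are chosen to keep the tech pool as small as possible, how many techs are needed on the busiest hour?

12

Early-start (Task 1@1, Task 2@1, Task 3@1, Task 4@1, Task 5@1) gives peak 21: h1:21  h2:21  h3:12  h4:12  h5:0  h6:0  h7:0.
Shift Task 4→3, Task 5→5.
Schedule Task 1@1, Task 2@1, Task 3@1, Task 4@3, Task 5@5: h1:12  h2:12  h3:12  h4:12  h5:9  h6:9  h7:0 — peak 12.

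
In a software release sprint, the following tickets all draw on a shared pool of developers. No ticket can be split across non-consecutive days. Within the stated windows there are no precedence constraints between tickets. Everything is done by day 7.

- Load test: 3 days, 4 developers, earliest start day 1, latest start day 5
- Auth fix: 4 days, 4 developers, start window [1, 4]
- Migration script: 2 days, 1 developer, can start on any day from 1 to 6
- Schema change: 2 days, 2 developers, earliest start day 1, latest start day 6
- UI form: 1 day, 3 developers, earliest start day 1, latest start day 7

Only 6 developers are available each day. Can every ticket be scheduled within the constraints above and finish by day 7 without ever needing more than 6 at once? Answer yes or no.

no

The minimum achievable peak is 7; 6 < 7, so no feasible schedule stays within the cap.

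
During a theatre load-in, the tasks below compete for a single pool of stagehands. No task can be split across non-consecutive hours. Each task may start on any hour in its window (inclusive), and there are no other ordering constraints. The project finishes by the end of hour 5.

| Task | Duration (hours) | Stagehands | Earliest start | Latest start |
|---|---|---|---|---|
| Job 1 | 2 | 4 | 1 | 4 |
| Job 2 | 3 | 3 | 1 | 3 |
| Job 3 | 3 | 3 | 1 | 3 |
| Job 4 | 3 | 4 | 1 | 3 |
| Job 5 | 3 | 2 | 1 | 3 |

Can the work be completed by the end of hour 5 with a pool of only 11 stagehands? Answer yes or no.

The minimum achievable peak is 12; 11 < 12, so no feasible schedule stays within the cap.

no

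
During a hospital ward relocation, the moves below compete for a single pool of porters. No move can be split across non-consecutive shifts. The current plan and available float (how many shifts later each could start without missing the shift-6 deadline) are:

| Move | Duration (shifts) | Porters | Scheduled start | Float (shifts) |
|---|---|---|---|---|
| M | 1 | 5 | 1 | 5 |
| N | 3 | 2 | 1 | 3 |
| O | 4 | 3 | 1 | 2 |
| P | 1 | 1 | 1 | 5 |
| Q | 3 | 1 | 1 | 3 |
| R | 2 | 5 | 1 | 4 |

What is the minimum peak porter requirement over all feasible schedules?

8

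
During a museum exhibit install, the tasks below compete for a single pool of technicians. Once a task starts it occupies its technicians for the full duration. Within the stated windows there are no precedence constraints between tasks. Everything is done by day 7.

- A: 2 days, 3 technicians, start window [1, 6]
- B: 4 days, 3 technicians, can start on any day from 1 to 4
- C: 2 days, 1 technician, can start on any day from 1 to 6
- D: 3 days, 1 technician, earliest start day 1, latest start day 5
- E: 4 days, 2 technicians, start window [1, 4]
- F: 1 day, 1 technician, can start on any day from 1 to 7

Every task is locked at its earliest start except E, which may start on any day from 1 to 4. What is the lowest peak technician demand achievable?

9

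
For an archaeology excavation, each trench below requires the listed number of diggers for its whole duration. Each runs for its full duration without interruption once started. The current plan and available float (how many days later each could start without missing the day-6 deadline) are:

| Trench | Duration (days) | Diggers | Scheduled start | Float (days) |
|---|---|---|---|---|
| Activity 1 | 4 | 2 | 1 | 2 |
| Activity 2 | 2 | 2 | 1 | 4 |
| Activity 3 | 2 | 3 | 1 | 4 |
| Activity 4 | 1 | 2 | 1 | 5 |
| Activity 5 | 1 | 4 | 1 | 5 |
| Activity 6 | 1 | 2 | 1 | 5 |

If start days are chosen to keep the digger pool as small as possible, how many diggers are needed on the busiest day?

Early-start (Activity 1@1, Activity 2@1, Activity 3@1, Activity 4@1, Activity 5@1, Activity 6@1) gives peak 15: d1:15  d2:7  d3:2  d4:2  d5:0  d6:0.
Shift Activity 3→3, Activity 4→5, Activity 5→6, Activity 6→5.
Schedule Activity 1@1, Activity 2@1, Activity 3@3, Activity 4@5, Activity 5@6, Activity 6@5: d1:4  d2:4  d3:5  d4:5  d5:4  d6:4 — peak 5.
Total digger-days = 26 over 6 days ⇒ peak ≥ ⌈26/6⌉ = 5, so 5 is optimal.

5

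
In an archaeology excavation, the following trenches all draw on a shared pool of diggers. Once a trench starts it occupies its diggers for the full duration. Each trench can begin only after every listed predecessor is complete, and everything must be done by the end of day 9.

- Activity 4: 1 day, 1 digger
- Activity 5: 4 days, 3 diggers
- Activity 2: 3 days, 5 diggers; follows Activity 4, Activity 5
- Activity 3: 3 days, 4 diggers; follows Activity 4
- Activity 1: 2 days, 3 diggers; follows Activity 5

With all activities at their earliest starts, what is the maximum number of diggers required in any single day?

Early-start schedule: Activity 4@1, Activity 5@1, Activity 2@5, Activity 3@2, Activity 1@5.
Load per day: day 1: 4, day 2: 7, day 3: 7, day 4: 7, day 5: 8, day 6: 8, day 7: 5, day 8: 0, day 9: 0.
Peak is 8.

8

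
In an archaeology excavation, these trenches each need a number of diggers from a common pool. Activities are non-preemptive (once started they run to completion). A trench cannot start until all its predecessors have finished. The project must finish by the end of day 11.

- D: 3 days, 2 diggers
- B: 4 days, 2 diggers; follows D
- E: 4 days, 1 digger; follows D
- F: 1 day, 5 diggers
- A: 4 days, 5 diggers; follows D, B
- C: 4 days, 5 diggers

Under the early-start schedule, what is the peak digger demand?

Early-start schedule: D@1, B@4, E@4, F@1, A@8, C@1.
Load per day: day 1: 12, day 2: 7, day 3: 7, day 4: 8, day 5: 3, day 6: 3, day 7: 3, day 8: 5, day 9: 5, day 10: 5, day 11: 5.
Peak is 12.

12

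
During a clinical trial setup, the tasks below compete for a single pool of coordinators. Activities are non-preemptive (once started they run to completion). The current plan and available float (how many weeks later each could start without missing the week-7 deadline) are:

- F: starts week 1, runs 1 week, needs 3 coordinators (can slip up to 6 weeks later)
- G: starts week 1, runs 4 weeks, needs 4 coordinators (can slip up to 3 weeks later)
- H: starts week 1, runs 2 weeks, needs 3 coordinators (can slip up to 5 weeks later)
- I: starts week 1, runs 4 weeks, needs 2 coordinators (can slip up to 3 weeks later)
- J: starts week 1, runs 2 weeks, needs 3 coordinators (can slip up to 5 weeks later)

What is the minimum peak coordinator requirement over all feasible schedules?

Early-start (F@1, G@1, H@1, I@1, J@1) gives peak 15: w1:15  w2:12  w3:6  w4:6  w5:0  w6:0  w7:0.
Shift G→2, H→6, J→6.
Schedule F@1, G@2, H@6, I@1, J@6: w1:5  w2:6  w3:6  w4:6  w5:4  w6:6  w7:6 — peak 6.
Total coordinator-weeks = 39 over 7 weeks ⇒ peak ≥ ⌈39/7⌉ = 6, so 6 is optimal.

6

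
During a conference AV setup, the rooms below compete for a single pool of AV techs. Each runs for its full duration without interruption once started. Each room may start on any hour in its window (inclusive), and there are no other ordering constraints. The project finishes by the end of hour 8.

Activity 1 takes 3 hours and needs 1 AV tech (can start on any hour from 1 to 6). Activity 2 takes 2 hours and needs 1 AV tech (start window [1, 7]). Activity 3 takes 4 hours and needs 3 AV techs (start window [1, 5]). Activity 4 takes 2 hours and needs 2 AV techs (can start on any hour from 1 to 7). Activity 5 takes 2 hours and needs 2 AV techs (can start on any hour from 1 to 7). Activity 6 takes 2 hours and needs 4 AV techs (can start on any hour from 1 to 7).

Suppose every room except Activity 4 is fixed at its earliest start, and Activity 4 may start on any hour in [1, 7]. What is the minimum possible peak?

11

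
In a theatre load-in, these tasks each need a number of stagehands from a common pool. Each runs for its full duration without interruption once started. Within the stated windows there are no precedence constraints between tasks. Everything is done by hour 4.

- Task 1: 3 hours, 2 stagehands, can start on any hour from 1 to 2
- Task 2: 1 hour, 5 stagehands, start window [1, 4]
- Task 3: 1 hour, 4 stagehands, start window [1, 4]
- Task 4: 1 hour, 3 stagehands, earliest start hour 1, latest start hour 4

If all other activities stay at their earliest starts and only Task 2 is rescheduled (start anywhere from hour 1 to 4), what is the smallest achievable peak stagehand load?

Task 2@1: h1:14  h2:2  h3:2  h4:0 → peak 14
Task 2@2: h1:9  h2:7  h3:2  h4:0 → peak 9
Task 2@3: h1:9  h2:2  h3:7  h4:0 → peak 9
Task 2@4: h1:9  h2:2  h3:2  h4:5 → peak 9
Best is Task 2@2, peak 9.

9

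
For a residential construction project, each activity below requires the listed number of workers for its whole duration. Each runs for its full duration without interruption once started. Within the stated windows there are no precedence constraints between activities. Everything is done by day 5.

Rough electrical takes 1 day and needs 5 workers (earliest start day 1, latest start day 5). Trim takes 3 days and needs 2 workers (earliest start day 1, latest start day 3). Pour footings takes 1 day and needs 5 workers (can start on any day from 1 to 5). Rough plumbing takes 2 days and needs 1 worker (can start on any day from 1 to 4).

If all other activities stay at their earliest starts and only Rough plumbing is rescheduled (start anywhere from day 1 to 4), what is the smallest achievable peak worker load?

12

Rough plumbing@1: d1:13  d2:3  d3:2  d4:0  d5:0 → peak 13
Rough plumbing@2: d1:12  d2:3  d3:3  d4:0  d5:0 → peak 12
Rough plumbing@3: d1:12  d2:2  d3:3  d4:1  d5:0 → peak 12
Rough plumbing@4: d1:12  d2:2  d3:2  d4:1  d5:1 → peak 12
Best is Rough plumbing@2, peak 12.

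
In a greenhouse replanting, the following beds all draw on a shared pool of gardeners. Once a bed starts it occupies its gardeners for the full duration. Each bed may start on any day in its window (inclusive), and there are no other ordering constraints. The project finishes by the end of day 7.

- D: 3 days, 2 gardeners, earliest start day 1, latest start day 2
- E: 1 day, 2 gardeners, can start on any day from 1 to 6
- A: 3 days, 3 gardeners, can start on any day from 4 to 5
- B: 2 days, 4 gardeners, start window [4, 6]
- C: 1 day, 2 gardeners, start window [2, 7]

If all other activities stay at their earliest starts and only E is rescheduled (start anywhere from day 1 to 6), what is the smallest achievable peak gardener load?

E@1: d1:4  d2:4  d3:2  d4:7  d5:7  d6:3  d7:0 → peak 7
E@2: d1:2  d2:6  d3:2  d4:7  d5:7  d6:3  d7:0 → peak 7
E@3: d1:2  d2:4  d3:4  d4:7  d5:7  d6:3  d7:0 → peak 7
E@4: d1:2  d2:4  d3:2  d4:9  d5:7  d6:3  d7:0 → peak 9
E@5: d1:2  d2:4  d3:2  d4:7  d5:9  d6:3  d7:0 → peak 9
E@6: d1:2  d2:4  d3:2  d4:7  d5:7  d6:5  d7:0 → peak 7
Best is E@1, peak 7.

7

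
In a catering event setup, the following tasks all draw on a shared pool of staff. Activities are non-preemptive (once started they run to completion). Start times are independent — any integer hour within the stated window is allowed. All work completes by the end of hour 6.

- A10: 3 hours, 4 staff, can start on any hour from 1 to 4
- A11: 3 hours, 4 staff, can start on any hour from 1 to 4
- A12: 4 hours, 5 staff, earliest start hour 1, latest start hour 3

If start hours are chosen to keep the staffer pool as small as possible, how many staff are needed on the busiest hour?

9

Early-start (A10@1, A11@1, A12@1) gives peak 13: h1:13  h2:13  h3:13  h4:5  h5:0  h6:0.
Shift A11→4.
Schedule A10@1, A11@4, A12@1: h1:9  h2:9  h3:9  h4:9  h5:4  h6:4 — peak 9.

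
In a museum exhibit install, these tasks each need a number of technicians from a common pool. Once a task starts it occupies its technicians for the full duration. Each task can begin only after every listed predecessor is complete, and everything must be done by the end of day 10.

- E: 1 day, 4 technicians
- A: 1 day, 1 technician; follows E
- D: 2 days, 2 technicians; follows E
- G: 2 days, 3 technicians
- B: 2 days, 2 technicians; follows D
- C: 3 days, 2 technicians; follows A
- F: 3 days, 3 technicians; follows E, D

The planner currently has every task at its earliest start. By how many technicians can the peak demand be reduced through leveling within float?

3

Early-start peak: d1:7  d2:6  d3:4  d4:7  d5:7  d6:3  d7:0  d8:0  d9:0  d10:0 ⇒ 7.
Leveled (E@1, A@2, D@2, G@6, B@4, C@3, F@8): d1:4  d2:3  d3:4  d4:4  d5:4  d6:3  d7:3  d8:3  d9:3  d10:3 ⇒ 4.
Reduction 7 − 4 = 3.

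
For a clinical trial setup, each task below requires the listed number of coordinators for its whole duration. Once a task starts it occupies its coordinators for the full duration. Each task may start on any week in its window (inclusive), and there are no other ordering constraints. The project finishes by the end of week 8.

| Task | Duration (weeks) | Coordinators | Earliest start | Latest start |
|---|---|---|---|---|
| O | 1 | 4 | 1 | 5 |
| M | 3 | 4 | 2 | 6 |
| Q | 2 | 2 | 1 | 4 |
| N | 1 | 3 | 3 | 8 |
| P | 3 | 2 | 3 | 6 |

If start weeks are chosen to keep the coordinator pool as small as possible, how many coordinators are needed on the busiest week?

5

Early-start (O@1, M@2, Q@1, N@3, P@3) gives peak 9: w1:6  w2:6  w3:9  w4:6  w5:2  w6:0  w7:0  w8:0.
Shift M→6, Q→2, N→4.
Schedule O@1, M@6, Q@2, N@4, P@3: w1:4  w2:2  w3:4  w4:5  w5:2  w6:4  w7:4  w8:4 — peak 5.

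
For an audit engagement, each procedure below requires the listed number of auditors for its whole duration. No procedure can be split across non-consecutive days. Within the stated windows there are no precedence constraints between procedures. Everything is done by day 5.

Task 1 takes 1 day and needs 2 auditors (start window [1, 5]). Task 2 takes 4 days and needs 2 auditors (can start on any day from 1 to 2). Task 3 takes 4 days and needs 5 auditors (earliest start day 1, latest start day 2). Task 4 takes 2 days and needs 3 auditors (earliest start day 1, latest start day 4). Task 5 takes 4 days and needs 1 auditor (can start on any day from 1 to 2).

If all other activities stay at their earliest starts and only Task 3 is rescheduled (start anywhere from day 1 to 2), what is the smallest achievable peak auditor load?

Task 3@1: d1:13  d2:11  d3:8  d4:8  d5:0 → peak 13
Task 3@2: d1:8  d2:11  d3:8  d4:8  d5:5 → peak 11
Best is Task 3@2, peak 11.

11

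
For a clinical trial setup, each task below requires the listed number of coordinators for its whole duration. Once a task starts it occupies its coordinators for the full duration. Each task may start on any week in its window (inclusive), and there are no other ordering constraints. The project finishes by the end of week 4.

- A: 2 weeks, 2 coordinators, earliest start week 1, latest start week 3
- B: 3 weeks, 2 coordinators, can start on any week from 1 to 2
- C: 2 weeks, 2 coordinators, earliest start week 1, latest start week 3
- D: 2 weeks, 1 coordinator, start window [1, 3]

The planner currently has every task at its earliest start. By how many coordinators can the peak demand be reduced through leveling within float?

2

Early-start peak: w1:7  w2:7  w3:2  w4:0 ⇒ 7.
Leveled (A@1, B@1, C@3, D@1): w1:5  w2:5  w3:4  w4:2 ⇒ 5.
Reduction 7 − 5 = 2.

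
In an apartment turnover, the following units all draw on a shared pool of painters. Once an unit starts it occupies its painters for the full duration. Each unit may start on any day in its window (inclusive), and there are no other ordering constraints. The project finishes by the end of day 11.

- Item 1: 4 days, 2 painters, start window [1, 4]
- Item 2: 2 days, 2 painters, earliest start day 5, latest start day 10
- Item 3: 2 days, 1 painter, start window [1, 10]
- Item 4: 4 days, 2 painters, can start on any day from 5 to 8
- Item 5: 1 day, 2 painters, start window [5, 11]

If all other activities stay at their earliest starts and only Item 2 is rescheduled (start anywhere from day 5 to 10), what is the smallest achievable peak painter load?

Item 2@5: d1:3  d2:3  d3:2  d4:2  d5:6  d6:4  d7:2  d8:2  d9:0  d10:0  d11:0 → peak 6
Item 2@6: d1:3  d2:3  d3:2  d4:2  d5:4  d6:4  d7:4  d8:2  d9:0  d10:0  d11:0 → peak 4
Item 2@7: d1:3  d2:3  d3:2  d4:2  d5:4  d6:2  d7:4  d8:4  d9:0  d10:0  d11:0 → peak 4
Item 2@8: d1:3  d2:3  d3:2  d4:2  d5:4  d6:2  d7:2  d8:4  d9:2  d10:0  d11:0 → peak 4
Item 2@9: d1:3  d2:3  d3:2  d4:2  d5:4  d6:2  d7:2  d8:2  d9:2  d10:2  d11:0 → peak 4
Item 2@10: d1:3  d2:3  d3:2  d4:2  d5:4  d6:2  d7:2  d8:2  d9:0  d10:2  d11:2 → peak 4
Best is Item 2@6, peak 4.

4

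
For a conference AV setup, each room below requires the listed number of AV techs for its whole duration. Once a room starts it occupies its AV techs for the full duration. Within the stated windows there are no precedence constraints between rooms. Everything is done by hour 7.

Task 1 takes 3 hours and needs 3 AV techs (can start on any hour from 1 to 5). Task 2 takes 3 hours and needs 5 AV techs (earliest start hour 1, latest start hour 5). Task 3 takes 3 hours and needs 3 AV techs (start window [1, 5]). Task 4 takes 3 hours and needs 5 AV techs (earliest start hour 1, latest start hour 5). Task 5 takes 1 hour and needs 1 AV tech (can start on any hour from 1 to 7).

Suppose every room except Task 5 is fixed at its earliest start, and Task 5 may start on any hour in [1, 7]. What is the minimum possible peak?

16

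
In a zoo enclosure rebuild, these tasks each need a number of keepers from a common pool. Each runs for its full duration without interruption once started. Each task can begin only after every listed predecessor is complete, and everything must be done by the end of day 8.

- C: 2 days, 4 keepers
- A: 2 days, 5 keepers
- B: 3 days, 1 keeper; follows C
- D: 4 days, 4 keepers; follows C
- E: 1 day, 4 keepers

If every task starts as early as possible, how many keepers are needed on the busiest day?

13

Early-start schedule: C@1, A@1, B@3, D@3, E@1.
Load per day: day 1: 13, day 2: 9, day 3: 5, day 4: 5, day 5: 5, day 6: 4, day 7: 0, day 8: 0.
Peak is 13.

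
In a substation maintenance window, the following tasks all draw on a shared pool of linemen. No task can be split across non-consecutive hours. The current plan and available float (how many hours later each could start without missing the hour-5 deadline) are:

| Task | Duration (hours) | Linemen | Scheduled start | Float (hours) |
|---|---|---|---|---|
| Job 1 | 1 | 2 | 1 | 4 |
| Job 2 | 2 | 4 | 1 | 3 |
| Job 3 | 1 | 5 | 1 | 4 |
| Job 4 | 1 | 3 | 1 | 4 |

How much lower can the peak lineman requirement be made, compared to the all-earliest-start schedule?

Early-start peak: h1:14  h2:4  h3:0  h4:0  h5:0 ⇒ 14.
Leveled (Job 1@1, Job 2@2, Job 3@4, Job 4@1): h1:5  h2:4  h3:4  h4:5  h5:0 ⇒ 5.
Reduction 14 − 5 = 9.

9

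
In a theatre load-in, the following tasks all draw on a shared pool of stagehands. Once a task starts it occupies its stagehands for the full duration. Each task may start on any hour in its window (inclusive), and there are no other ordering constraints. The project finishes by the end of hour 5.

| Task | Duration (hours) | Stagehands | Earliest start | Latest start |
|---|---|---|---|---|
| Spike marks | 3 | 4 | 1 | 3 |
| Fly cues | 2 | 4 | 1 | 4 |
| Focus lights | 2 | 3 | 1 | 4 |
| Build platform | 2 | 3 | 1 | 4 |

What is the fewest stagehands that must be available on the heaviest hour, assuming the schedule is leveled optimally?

7

Early-start (Spike marks@1, Fly cues@1, Focus lights@1, Build platform@1) gives peak 14: h1:14  h2:14  h3:4  h4:0  h5:0.
Shift Fly cues→4, Build platform→3.
Schedule Spike marks@1, Fly cues@4, Focus lights@1, Build platform@3: h1:7  h2:7  h3:7  h4:7  h5:4 — peak 7.
Total stagehand-hours = 32 over 5 hours ⇒ peak ≥ ⌈32/5⌉ = 7, so 7 is optimal.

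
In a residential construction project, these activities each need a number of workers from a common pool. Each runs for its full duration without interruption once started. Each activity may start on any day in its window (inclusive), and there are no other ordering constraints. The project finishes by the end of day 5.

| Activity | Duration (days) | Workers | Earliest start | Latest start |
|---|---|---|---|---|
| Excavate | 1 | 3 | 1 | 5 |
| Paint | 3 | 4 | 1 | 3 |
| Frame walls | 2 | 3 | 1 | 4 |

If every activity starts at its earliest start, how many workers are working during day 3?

At early start, day 3 has: Paint.
Demand: 4 = 4.

4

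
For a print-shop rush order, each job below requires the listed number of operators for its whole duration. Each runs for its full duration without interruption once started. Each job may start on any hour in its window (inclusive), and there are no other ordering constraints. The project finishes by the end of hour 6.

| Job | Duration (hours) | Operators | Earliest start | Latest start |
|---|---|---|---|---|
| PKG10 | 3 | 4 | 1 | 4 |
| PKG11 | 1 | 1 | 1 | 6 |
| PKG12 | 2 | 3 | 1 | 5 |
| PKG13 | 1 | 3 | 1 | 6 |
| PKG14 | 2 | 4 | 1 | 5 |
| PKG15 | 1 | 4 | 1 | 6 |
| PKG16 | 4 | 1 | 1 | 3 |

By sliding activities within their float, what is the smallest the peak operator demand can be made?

8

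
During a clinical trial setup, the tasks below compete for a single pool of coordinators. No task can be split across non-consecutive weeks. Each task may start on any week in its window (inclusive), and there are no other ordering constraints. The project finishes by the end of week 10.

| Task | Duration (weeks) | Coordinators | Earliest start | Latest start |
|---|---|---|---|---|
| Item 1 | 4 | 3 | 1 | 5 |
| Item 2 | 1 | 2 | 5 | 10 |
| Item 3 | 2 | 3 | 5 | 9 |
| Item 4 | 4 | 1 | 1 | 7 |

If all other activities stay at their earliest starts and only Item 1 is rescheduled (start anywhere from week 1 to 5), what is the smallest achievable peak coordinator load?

Item 1@1: w1:4  w2:4  w3:4  w4:4  w5:5  w6:3  w7:0  w8:0  w9:0  w10:0 → peak 5
Item 1@2: w1:1  w2:4  w3:4  w4:4  w5:8  w6:3  w7:0  w8:0  w9:0  w10:0 → peak 8
Item 1@3: w1:1  w2:1  w3:4  w4:4  w5:8  w6:6  w7:0  w8:0  w9:0  w10:0 → peak 8
Item 1@4: w1:1  w2:1  w3:1  w4:4  w5:8  w6:6  w7:3  w8:0  w9:0  w10:0 → peak 8
Item 1@5: w1:1  w2:1  w3:1  w4:1  w5:8  w6:6  w7:3  w8:3  w9:0  w10:0 → peak 8
Best is Item 1@1, peak 5.

5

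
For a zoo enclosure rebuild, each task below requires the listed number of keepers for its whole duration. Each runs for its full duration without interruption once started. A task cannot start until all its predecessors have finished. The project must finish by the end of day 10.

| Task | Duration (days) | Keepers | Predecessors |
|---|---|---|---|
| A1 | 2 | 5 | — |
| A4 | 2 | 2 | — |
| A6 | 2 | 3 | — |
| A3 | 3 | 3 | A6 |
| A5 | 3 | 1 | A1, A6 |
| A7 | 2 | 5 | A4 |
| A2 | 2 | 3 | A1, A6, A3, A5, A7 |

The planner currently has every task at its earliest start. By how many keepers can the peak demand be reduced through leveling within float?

2

Early-start peak: d1:10  d2:10  d3:9  d4:9  d5:4  d6:3  d7:3  d8:0  d9:0  d10:0 ⇒ 10.
Leveled (A1@1, A4@1, A6@3, A3@5, A5@5, A7@3, A2@8): d1:7  d2:7  d3:8  d4:8  d5:4  d6:4  d7:4  d8:3  d9:3  d10:0 ⇒ 8.
Reduction 10 − 8 = 2.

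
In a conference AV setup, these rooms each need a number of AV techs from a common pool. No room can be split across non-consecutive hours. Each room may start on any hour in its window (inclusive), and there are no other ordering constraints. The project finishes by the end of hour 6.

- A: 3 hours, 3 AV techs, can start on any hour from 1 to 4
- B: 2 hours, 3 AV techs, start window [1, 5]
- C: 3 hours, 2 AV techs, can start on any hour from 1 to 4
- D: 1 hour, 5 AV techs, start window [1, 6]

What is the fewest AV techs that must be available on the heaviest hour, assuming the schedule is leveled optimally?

5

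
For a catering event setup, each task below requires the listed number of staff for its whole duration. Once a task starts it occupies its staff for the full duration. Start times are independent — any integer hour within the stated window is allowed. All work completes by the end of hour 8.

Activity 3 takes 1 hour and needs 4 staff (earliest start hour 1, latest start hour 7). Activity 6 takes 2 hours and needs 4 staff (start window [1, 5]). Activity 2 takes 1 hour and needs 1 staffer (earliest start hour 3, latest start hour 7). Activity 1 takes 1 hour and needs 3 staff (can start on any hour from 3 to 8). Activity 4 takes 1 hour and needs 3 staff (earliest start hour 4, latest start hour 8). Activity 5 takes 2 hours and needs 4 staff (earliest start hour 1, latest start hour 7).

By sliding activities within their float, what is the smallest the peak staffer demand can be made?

Early-start (Activity 3@1, Activity 6@1, Activity 2@3, Activity 1@3, Activity 4@4, Activity 5@1) gives peak 12: h1:12  h2:8  h3:4  h4:3  h5:0  h6:0  h7:0  h8:0.
Shift Activity 6→2, Activity 2→4, Activity 1→4, Activity 4→5, Activity 5→6.
Schedule Activity 3@1, Activity 6@2, Activity 2@4, Activity 1@4, Activity 4@5, Activity 5@6: h1:4  h2:4  h3:4  h4:4  h5:3  h6:4  h7:4  h8:0 — peak 4.
Total staffer-hours = 27 over 8 hours ⇒ peak ≥ ⌈27/8⌉ = 4, so 4 is optimal.

4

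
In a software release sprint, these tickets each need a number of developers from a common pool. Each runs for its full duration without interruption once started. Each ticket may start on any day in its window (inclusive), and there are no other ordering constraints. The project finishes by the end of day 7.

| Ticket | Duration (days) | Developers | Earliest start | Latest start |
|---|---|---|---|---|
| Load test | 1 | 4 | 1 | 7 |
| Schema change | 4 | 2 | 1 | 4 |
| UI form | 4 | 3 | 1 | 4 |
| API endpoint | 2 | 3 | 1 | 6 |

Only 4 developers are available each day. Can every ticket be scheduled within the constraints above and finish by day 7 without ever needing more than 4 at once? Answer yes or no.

no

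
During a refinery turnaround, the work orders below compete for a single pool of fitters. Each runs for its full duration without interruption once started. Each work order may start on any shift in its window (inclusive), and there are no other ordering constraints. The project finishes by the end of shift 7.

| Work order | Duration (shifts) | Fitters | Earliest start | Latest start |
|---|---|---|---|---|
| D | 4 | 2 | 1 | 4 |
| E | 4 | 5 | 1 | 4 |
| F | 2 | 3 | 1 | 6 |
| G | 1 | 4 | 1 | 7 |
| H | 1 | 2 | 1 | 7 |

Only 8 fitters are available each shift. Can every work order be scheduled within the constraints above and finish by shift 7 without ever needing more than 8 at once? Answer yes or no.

Schedule D@1, E@1, F@5, G@5, H@6: s1:7  s2:7  s3:7  s4:7  s5:7  s6:5  s7:0 — peak 7 ≤ 8.

yes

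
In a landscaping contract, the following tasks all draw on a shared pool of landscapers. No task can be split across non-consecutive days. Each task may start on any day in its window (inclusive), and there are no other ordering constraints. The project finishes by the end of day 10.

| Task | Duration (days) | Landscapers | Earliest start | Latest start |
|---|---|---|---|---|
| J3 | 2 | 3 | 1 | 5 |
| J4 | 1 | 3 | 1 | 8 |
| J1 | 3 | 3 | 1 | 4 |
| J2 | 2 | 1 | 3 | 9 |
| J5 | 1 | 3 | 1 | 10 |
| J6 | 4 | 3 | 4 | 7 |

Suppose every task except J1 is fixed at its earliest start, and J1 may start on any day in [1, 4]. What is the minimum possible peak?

9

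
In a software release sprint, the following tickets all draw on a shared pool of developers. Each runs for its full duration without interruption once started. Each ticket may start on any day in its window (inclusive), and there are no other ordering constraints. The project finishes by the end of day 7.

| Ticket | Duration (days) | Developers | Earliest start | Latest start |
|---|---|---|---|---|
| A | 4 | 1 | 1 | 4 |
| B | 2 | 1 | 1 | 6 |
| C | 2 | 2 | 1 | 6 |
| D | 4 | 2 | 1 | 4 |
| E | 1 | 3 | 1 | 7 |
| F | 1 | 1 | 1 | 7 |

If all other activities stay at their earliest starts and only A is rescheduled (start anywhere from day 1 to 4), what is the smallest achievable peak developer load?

A@1: d1:10  d2:6  d3:3  d4:3  d5:0  d6:0  d7:0 → peak 10
A@2: d1:9  d2:6  d3:3  d4:3  d5:1  d6:0  d7:0 → peak 9
A@3: d1:9  d2:5  d3:3  d4:3  d5:1  d6:1  d7:0 → peak 9
A@4: d1:9  d2:5  d3:2  d4:3  d5:1  d6:1  d7:1 → peak 9
Best is A@2, peak 9.

9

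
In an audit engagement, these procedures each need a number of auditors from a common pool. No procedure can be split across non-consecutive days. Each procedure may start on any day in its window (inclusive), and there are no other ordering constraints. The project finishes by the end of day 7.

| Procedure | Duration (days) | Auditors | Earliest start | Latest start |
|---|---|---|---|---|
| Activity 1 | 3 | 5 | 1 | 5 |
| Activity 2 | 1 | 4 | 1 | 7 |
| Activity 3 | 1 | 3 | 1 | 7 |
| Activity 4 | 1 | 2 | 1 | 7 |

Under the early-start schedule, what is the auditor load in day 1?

14

At early start, day 1 has: Activity 1, Activity 2, Activity 3, Activity 4.
Demand: 5 + 4 + 3 + 2 = 14.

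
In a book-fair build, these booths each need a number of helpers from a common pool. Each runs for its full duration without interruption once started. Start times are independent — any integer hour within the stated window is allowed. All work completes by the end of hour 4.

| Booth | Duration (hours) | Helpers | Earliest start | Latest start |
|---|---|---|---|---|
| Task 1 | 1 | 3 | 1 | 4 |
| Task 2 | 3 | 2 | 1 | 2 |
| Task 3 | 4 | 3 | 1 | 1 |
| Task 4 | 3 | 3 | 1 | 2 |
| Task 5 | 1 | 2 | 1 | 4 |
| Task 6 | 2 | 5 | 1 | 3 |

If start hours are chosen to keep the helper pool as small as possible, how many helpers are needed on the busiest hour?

Early-start (Task 1@1, Task 2@1, Task 3@1, Task 4@1, Task 5@1, Task 6@1) gives peak 18: h1:18  h2:13  h3:8  h4:3.
Shift Task 6→2.
Schedule Task 1@1, Task 2@1, Task 3@1, Task 4@1, Task 5@1, Task 6@2: h1:13  h2:13  h3:13  h4:3 — peak 13.

13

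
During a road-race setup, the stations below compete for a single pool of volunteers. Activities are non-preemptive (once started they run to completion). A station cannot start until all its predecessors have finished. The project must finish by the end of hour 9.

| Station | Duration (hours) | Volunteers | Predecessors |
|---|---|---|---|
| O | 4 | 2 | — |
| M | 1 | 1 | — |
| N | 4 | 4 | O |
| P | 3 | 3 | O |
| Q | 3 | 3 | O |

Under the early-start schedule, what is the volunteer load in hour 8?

At early start, hour 8 has: N.
Demand: 4 = 4.

4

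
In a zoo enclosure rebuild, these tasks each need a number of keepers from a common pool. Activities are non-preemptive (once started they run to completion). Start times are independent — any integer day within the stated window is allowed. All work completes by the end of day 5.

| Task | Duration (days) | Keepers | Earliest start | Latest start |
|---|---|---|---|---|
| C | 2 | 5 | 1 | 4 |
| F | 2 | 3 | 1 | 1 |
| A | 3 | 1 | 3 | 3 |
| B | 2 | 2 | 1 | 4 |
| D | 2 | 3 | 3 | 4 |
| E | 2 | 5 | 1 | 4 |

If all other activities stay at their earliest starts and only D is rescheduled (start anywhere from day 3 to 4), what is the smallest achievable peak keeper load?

15

D@3: d1:15  d2:15  d3:4  d4:4  d5:1 → peak 15
D@4: d1:15  d2:15  d3:1  d4:4  d5:4 → peak 15
Best is D@3, peak 15.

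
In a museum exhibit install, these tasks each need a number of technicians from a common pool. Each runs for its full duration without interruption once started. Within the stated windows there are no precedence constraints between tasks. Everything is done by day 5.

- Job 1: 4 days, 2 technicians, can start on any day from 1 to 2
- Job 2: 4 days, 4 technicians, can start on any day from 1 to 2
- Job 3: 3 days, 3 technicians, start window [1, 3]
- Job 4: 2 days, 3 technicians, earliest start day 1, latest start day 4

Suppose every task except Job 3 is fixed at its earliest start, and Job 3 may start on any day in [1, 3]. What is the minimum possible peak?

Job 3@1: d1:12  d2:12  d3:9  d4:6  d5:0 → peak 12
Job 3@2: d1:9  d2:12  d3:9  d4:9  d5:0 → peak 12
Job 3@3: d1:9  d2:9  d3:9  d4:9  d5:3 → peak 9
Best is Job 3@3, peak 9.

9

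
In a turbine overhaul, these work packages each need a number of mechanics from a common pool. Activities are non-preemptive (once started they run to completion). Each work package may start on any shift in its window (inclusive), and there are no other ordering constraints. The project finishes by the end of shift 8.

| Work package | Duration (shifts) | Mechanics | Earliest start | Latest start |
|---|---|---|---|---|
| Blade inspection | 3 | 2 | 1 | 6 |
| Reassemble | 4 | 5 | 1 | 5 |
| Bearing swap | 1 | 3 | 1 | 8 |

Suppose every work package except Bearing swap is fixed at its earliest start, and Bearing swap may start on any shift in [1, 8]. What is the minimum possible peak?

7

Bearing swap@1: s1:10  s2:7  s3:7  s4:5  s5:0  s6:0  s7:0  s8:0 → peak 10
Bearing swap@2: s1:7  s2:10  s3:7  s4:5  s5:0  s6:0  s7:0  s8:0 → peak 10
Bearing swap@3: s1:7  s2:7  s3:10  s4:5  s5:0  s6:0  s7:0  s8:0 → peak 10
Bearing swap@4: s1:7  s2:7  s3:7  s4:8  s5:0  s6:0  s7:0  s8:0 → peak 8
Bearing swap@5: s1:7  s2:7  s3:7  s4:5  s5:3  s6:0  s7:0  s8:0 → peak 7
Bearing swap@6: s1:7  s2:7  s3:7  s4:5  s5:0  s6:3  s7:0  s8:0 → peak 7
Bearing swap@7: s1:7  s2:7  s3:7  s4:5  s5:0  s6:0  s7:3  s8:0 → peak 7
Bearing swap@8: s1:7  s2:7  s3:7  s4:5  s5:0  s6:0  s7:0  s8:3 → peak 7
Best is Bearing swap@5, peak 7.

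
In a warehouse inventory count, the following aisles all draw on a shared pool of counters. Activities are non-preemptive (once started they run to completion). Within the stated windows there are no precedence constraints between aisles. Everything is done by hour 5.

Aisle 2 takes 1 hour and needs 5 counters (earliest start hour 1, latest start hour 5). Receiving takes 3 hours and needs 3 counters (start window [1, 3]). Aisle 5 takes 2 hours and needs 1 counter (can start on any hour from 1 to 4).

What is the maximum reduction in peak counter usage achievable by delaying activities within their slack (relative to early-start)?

Early-start peak: h1:9  h2:4  h3:3  h4:0  h5:0 ⇒ 9.
Leveled (Aisle 2@1, Receiving@2, Aisle 5@2): h1:5  h2:4  h3:4  h4:3  h5:0 ⇒ 5.
Reduction 9 − 5 = 4.

4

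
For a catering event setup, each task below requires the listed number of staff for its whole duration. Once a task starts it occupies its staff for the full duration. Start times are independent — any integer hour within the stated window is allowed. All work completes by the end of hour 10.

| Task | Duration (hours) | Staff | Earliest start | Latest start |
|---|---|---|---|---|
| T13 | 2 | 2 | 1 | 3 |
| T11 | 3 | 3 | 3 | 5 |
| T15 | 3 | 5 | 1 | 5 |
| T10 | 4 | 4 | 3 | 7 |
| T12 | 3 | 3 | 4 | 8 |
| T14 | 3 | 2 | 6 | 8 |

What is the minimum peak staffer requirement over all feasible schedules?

Early-start (T13@1, T11@3, T15@1, T10@3, T12@4, T14@6) gives peak 12: h1:7  h2:7  h3:12  h4:10  h5:10  h6:9  h7:2  h8:2  h9:0  h10:0.
Shift T11→4, T10→4, T12→7, T14→8.
Schedule T13@1, T11@4, T15@1, T10@4, T12@7, T14@8: h1:7  h2:7  h3:5  h4:7  h5:7  h6:7  h7:7  h8:5  h9:5  h10:2 — peak 7.

7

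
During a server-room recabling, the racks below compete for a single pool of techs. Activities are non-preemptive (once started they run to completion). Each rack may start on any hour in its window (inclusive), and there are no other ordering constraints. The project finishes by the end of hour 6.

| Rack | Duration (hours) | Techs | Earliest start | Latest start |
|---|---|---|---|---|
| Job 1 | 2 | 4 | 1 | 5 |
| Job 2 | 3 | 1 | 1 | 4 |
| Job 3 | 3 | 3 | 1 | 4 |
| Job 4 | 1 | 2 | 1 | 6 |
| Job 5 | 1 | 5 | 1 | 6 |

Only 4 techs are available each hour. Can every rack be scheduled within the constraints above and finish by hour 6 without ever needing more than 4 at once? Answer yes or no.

Total tech-hours = 27; over 6 hours the average is 27/6 > 4, so some hour must exceed 4.

no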